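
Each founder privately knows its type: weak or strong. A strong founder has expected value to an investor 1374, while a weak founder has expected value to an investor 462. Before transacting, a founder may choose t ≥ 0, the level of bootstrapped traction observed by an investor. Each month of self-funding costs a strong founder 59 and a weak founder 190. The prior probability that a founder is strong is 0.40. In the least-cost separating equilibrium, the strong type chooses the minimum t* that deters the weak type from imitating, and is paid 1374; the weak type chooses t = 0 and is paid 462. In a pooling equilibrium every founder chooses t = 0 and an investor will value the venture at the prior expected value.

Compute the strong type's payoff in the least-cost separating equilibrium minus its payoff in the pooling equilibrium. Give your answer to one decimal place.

264.0

Least-cost separating signal: t* solves 462 = 1374 − 190·t*, so t* = (1374 − 462)/190 = 4.8.
Strong type's separating payoff: 1374 − 59 × t* = 1374 − 59 × (1374 − 462)/190 = 1374 − 53808/190 = 1090.8.
Pooling payoff: 0.40 × 1374 + 0.60 × 462 = 826.8.
Difference: 1090.8 − 826.8 = 264.0.
The strong type prefers to separate.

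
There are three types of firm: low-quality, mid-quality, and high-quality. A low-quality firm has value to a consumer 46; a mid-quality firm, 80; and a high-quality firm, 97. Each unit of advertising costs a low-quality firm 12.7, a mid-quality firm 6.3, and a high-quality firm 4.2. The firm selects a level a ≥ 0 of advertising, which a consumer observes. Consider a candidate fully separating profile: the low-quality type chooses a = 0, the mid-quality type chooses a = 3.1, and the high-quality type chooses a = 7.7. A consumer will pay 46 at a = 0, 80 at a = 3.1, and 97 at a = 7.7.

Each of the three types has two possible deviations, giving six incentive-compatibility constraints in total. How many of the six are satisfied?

Mid-quality (own payoff 80 − 6.3×3.1 = 60.47): to a=0 gives 46 → no gain ✓; to a=7.7 gives 97 − 6.3×7.7 = 48.49 → no gain ✓.
Low-quality (own payoff 46): to a=3.1 gives 80 − 12.7×3.1 = 40.63 → no gain ✓; to a=7.7 gives 97 − 12.7×7.7 = -0.79 → no gain ✓.
High-quality (own payoff 97 − 4.2×7.7 = 64.66): to a=0 gives 46 → no gain ✓; to a=3.1 gives 80 − 4.2×3.1 = 66.98 → profitable ✗.
5 of the 6 constraints hold; not an equilibrium.

5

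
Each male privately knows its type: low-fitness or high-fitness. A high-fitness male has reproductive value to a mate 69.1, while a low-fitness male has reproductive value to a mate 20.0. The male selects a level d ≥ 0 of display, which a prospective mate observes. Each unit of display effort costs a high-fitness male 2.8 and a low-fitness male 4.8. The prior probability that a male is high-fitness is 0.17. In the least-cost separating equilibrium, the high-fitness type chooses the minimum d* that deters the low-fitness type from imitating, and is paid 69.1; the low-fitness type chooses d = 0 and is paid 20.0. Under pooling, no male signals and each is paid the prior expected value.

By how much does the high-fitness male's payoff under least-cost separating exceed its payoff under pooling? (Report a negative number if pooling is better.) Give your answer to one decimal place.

Least-cost separating signal: d* solves 20.0 = 69.1 − 4.8·d*, so d* = (69.1 − 20.0)/4.8 ≈ 10.2292.
High-fitness type's separating payoff: 69.1 − 2.8 × d* = 69.1 − 2.8 × (69.1 − 20.0)/4.8 = 69.1 − 137.48/4.8 ≈ 40.458.
Pooling payoff: 0.17 × 69.1 + 0.83 × 20.0 = 28.347.
Difference: 40.458 − 28.347 = 12.111, i.e. 12.1 to one decimal place.
The high-fitness type prefers to separate.

12.1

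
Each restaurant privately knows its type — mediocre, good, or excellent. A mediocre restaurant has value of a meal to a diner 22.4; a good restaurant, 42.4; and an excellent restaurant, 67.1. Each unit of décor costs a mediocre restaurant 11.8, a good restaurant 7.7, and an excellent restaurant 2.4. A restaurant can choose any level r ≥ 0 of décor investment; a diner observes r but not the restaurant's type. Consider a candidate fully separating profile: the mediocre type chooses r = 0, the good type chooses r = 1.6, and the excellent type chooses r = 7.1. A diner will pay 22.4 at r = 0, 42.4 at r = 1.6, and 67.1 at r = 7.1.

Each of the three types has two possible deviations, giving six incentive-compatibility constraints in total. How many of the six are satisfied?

5

Mediocre (own payoff 22.4): to r=1.6 gives 42.4 − 11.8×1.6 = 23.52 → profitable ✗; to r=7.1 gives 67.1 − 11.8×7.1 = -16.68 → no gain ✓.
Excellent (own payoff 67.1 − 2.4×7.1 = 50.06): to r=0 gives 22.4 → no gain ✓; to r=1.6 gives 42.4 − 2.4×1.6 = 38.56 → no gain ✓.
Good (own payoff 42.4 − 7.7×1.6 = 30.08): to r=0 gives 22.4 → no gain ✓; to r=7.1 gives 67.1 − 7.7×7.1 = 12.43 → no gain ✓.
5 of the 6 constraints hold; not an equilibrium.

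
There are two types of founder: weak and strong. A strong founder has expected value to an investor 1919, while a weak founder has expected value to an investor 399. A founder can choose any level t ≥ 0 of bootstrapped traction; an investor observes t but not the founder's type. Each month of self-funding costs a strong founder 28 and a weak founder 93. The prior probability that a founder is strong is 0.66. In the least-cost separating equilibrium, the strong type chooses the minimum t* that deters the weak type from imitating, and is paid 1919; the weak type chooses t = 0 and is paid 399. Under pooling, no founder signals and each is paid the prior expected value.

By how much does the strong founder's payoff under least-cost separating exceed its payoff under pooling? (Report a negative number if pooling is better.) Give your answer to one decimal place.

Least-cost separating signal: t* solves 399 = 1919 − 93·t*, so t* = (1919 − 399)/93 ≈ 16.3441.
Strong type's separating payoff: 1919 − 28 × t* = 1919 − 28 × (1919 − 399)/93 = 1919 − 42560/93 ≈ 1461.366.
Pooling payoff: 0.66 × 1919 + 0.34 × 399 = 1402.2.
Difference: 1461.366 − 1402.2 = 59.166, i.e. 59.2 to one decimal place.
The strong type prefers to separate.

59.2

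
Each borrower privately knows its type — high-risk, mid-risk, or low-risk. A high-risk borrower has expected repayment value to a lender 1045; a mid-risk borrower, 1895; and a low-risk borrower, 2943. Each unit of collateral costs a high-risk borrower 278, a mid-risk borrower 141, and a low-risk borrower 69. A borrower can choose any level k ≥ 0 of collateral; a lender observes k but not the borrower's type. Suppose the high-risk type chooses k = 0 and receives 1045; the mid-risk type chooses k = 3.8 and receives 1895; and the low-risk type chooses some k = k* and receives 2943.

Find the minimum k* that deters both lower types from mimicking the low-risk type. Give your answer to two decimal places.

Mid-risk type (on-path payoff 1895 − 141×3.8 = 1359.2) won't mimic when 1359.2 ≥ 2943 − 141·k*, i.e. k* ≥ 11.23.
High-risk type (on-path payoff 1045) won't mimic when 1045 ≥ 2943 − 278·k*, i.e. k* ≥ 6.83.
Both must hold, so k* = max(6.83, 11.23) = 11.23. The mid-risk type's constraint binds.

11.23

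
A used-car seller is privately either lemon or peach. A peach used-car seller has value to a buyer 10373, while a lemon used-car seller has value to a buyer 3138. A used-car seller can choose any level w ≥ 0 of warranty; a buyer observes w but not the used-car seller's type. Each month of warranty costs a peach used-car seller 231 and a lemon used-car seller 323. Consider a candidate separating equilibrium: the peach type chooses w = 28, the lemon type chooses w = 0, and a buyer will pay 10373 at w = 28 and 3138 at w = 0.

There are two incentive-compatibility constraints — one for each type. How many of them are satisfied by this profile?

Peach type: signal → 10373 − 231 × 28 = 3905; deviate to 0 → 3138. IC holds (3905 ≥ 3138).
Lemon type: stay at 0 → 3138; mimic → 10373 − 323 × 28 = 1329. IC holds (3138 ≥ 1329).
2 of 2 constraints hold, so this is a separating equilibrium.

2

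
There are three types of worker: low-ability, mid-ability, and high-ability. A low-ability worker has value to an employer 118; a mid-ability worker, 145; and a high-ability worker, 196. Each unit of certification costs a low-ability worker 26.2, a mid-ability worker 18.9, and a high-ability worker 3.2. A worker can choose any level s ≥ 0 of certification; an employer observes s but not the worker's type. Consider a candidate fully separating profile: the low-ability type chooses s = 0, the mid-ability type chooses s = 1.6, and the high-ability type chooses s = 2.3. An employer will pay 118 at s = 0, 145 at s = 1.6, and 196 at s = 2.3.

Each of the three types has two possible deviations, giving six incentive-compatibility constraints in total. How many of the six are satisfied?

3

Low-ability (own payoff 118): to s=1.6 gives 145 − 26.2×1.6 = 103.08 → no gain ✓; to s=2.3 gives 196 − 26.2×2.3 = 135.74 → profitable ✗.
Mid-ability (own payoff 145 − 18.9×1.6 = 114.76): to s=0 gives 118 → profitable ✗; to s=2.3 gives 196 − 18.9×2.3 = 152.53 → profitable ✗.
High-ability (own payoff 196 − 3.2×2.3 = 188.64): to s=0 gives 118 → no gain ✓; to s=1.6 gives 145 − 3.2×1.6 = 139.88 → no gain ✓.
3 of the 6 constraints hold; not an equilibrium.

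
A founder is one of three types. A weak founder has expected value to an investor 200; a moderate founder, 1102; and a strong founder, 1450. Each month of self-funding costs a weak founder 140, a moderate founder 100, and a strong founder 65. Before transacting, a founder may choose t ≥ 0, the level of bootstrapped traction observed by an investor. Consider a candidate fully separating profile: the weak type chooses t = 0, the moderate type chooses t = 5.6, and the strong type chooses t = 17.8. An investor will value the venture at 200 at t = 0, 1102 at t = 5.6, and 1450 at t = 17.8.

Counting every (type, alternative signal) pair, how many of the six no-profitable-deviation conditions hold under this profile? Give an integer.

Weak (own payoff 200): to t=5.6 gives 1102 − 140×5.6 = 318 → profitable ✗; to t=17.8 gives 1450 − 140×17.8 = -1042 → no gain ✓.
Strong (own payoff 1450 − 65×17.8 = 293): to t=0 gives 200 → no gain ✓; to t=5.6 gives 1102 − 65×5.6 = 738 → profitable ✗.
Moderate (own payoff 1102 − 100×5.6 = 542): to t=0 gives 200 → no gain ✓; to t=17.8 gives 1450 − 100×17.8 = -330 → no gain ✓.
4 of the 6 constraints hold; not an equilibrium.

4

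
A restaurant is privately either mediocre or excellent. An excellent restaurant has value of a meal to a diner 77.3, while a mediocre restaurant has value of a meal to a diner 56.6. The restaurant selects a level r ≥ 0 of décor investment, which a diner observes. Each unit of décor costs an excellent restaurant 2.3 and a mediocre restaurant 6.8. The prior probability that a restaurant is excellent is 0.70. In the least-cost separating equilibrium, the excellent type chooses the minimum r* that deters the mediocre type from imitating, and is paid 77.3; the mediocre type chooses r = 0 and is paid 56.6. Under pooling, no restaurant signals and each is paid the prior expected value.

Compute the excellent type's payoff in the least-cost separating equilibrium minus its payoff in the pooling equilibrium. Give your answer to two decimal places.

-0.79

Least-cost separating signal: r* solves 56.6 = 77.3 − 6.8·r*, so r* = (77.3 − 56.6)/6.8 ≈ 3.0441.
Excellent type's separating payoff: 77.3 − 2.3 × r* = 77.3 − 2.3 × (77.3 − 56.6)/6.8 = 77.3 − 47.61/6.8 ≈ 70.2985.
Pooling payoff: 0.70 × 77.3 + 0.30 × 56.6 = 71.09.
Difference: 70.2985 − 71.09 = -0.7915, i.e. -0.79 to two decimal places.
The excellent type would prefer the pooling outcome.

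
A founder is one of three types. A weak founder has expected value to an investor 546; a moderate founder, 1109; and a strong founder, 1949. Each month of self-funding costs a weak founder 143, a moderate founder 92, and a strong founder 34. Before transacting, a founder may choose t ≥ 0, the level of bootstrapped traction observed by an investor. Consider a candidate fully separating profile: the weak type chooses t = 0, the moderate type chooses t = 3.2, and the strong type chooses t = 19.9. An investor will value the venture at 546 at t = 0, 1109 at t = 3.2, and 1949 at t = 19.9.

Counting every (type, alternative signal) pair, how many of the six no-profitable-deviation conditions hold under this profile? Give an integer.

5

Strong (own payoff 1949 − 34×19.9 = 1272.4): to t=0 gives 546 → no gain ✓; to t=3.2 gives 1109 − 34×3.2 = 1000.2 → no gain ✓.
Weak (own payoff 546): to t=3.2 gives 1109 − 143×3.2 = 651.4 → profitable ✗; to t=19.9 gives 1949 − 143×19.9 = -896.7 → no gain ✓.
Moderate (own payoff 1109 − 92×3.2 = 814.6): to t=0 gives 546 → no gain ✓; to t=19.9 gives 1949 − 92×19.9 = 118.2 → no gain ✓.
5 of the 6 constraints hold; not an equilibrium.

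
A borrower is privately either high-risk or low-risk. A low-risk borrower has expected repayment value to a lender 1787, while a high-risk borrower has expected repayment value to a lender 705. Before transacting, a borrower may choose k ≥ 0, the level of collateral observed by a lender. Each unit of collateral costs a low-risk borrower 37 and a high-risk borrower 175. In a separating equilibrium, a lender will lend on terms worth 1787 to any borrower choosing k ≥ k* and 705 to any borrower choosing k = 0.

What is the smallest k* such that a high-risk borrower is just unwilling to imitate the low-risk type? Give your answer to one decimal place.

A high-risk borrower choosing k = 0 receives 705.
Imitating at k* instead would pay 1787 at cost 175·k*, netting 1787 − 175·k*.
Indifference: 705 = 1787 − 175·k*, so k* = (1787 − 705) / 175 ≈ 6.2.
At k* the high-risk type's incentive constraint just binds; the low-risk type strictly prefers k* since its per-unit cost is lower.

6.2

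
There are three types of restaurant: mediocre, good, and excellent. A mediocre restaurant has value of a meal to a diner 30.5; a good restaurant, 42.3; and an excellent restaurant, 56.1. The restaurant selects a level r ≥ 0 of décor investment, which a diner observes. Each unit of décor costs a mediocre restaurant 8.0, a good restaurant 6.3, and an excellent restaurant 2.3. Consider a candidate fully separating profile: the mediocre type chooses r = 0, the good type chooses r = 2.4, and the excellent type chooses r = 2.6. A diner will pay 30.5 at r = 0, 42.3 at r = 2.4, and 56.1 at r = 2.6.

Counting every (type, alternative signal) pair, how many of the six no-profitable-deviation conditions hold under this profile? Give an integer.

Good (own payoff 42.3 − 6.3×2.4 = 27.18): to r=0 gives 30.5 → profitable ✗; to r=2.6 gives 56.1 − 6.3×2.6 = 39.72 → profitable ✗.
Excellent (own payoff 56.1 − 2.3×2.6 = 50.12): to r=0 gives 30.5 → no gain ✓; to r=2.4 gives 42.3 − 2.3×2.4 = 36.78 → no gain ✓.
Mediocre (own payoff 30.5): to r=2.4 gives 42.3 − 8.0×2.4 = 23.1 → no gain ✓; to r=2.6 gives 56.1 − 8.0×2.6 = 35.3 → profitable ✗.
3 of the 6 constraints hold; not an equilibrium.

3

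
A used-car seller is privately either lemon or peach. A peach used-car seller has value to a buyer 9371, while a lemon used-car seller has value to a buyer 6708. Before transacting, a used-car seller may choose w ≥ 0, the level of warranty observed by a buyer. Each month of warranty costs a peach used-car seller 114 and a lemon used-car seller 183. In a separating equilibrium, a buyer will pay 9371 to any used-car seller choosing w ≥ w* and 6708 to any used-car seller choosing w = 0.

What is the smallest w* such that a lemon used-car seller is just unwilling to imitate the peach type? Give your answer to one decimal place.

14.6

A lemon used-car seller choosing w = 0 receives 6708.
Imitating at w* instead would pay 9371 at cost 183·w*, netting 9371 − 183·w*.
Indifference: 6708 = 9371 − 183·w*, so w* = (9371 − 6708) / 183 ≈ 14.6.
At w* the lemon type's incentive constraint just binds; the peach type strictly prefers w* since its per-unit cost is lower.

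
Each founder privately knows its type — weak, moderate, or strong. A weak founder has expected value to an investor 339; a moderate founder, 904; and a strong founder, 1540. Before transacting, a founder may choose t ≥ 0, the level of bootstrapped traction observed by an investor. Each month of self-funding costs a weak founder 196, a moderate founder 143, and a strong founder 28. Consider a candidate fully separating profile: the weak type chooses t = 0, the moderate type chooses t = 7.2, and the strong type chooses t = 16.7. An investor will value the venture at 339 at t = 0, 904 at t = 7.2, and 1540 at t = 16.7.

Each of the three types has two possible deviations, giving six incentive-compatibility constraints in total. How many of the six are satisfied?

5

Weak (own payoff 339): to t=7.2 gives 904 − 196×7.2 = -507.2 → no gain ✓; to t=16.7 gives 1540 − 196×16.7 = -1733.2 → no gain ✓.
Strong (own payoff 1540 − 28×16.7 = 1072.4): to t=0 gives 339 → no gain ✓; to t=7.2 gives 904 − 28×7.2 = 702.4 → no gain ✓.
Moderate (own payoff 904 − 143×7.2 = -125.6): to t=0 gives 339 → profitable ✗; to t=16.7 gives 1540 − 143×16.7 = -848.1 → no gain ✓.
5 of the 6 constraints hold; not an equilibrium.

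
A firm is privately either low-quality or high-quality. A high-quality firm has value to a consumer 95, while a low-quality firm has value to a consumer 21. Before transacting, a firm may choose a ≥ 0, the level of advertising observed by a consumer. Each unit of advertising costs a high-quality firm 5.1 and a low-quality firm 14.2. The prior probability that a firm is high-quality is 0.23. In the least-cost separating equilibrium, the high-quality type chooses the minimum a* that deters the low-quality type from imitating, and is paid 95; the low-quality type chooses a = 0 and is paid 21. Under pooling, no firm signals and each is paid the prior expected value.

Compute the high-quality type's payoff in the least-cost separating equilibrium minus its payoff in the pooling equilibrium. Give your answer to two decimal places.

Least-cost separating signal: a* solves 21 = 95 − 14.2·a*, so a* = (95 − 21)/14.2 ≈ 5.2113.
High-quality type's separating payoff: 95 − 5.1 × a* = 95 − 5.1 × (95 − 21)/14.2 = 95 − 377.4/14.2 ≈ 68.4225.
Pooling payoff: 0.23 × 95 + 0.77 × 21 = 38.02.
Difference: 68.4225 − 38.02 = 30.4025, i.e. 30.40 to two decimal places.
The high-quality type prefers to separate.

30.40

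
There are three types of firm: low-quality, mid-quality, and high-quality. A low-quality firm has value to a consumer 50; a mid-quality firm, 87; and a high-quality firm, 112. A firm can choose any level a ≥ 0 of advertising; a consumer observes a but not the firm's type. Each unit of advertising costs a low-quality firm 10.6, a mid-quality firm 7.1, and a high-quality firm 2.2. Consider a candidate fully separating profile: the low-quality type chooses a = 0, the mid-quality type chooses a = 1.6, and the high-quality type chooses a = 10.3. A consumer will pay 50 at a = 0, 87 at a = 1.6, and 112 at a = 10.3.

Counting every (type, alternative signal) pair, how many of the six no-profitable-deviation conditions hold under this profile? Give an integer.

High-quality (own payoff 112 − 2.2×10.3 = 89.34): to a=0 gives 50 → no gain ✓; to a=1.6 gives 87 − 2.2×1.6 = 83.48 → no gain ✓.
Low-quality (own payoff 50): to a=1.6 gives 87 − 10.6×1.6 = 70.04 → profitable ✗; to a=10.3 gives 112 − 10.6×10.3 = 2.82 → no gain ✓.
Mid-quality (own payoff 87 − 7.1×1.6 = 75.64): to a=0 gives 50 → no gain ✓; to a=10.3 gives 112 − 7.1×10.3 = 38.87 → no gain ✓.
5 of the 6 constraints hold; not an equilibrium.

5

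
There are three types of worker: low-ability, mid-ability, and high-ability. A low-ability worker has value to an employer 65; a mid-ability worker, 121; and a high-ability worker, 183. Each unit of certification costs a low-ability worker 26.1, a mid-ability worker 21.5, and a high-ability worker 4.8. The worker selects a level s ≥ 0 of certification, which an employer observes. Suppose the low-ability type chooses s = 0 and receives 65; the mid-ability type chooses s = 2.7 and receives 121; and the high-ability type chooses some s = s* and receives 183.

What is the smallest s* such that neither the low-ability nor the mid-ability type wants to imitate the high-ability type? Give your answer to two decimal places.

5.58

Low-ability type (on-path payoff 65) won't mimic when 65 ≥ 183 − 26.1·s*, i.e. s* ≥ 4.52.
Mid-ability type (on-path payoff 121 − 21.5×2.7 = 62.95) won't mimic when 62.95 ≥ 183 − 21.5·s*, i.e. s* ≥ 5.58.
Both must hold, so s* = max(4.52, 5.58) = 5.58. The mid-ability type's constraint binds.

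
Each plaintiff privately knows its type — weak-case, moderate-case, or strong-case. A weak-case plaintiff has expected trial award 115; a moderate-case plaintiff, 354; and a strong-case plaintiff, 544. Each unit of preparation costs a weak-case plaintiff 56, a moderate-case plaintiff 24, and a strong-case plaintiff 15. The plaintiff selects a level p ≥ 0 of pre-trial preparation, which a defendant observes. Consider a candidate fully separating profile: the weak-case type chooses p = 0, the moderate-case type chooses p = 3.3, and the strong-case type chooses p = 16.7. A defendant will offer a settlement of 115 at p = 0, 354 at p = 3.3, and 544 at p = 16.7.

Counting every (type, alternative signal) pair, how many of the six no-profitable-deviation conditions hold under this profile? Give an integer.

Weak-case (own payoff 115): to p=3.3 gives 354 − 56×3.3 = 169.2 → profitable ✗; to p=16.7 gives 544 − 56×16.7 = -391.2 → no gain ✓.
Strong-case (own payoff 544 − 15×16.7 = 293.5): to p=0 gives 115 → no gain ✓; to p=3.3 gives 354 − 15×3.3 = 304.5 → profitable ✗.
Moderate-case (own payoff 354 − 24×3.3 = 274.8): to p=0 gives 115 → no gain ✓; to p=16.7 gives 544 − 24×16.7 = 143.2 → no gain ✓.
4 of the 6 constraints hold; not an equilibrium.

4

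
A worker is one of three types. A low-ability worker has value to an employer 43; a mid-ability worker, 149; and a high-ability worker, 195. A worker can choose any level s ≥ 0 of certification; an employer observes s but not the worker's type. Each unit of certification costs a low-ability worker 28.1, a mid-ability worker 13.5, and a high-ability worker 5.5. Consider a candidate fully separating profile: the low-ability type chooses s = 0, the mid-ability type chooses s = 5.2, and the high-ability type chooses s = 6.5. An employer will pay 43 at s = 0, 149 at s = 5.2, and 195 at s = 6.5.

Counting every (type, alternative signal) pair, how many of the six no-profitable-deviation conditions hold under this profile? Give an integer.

High-ability (own payoff 195 − 5.5×6.5 = 159.25): to s=0 gives 43 → no gain ✓; to s=5.2 gives 149 − 5.5×5.2 = 120.4 → no gain ✓.
Low-ability (own payoff 43): to s=5.2 gives 149 − 28.1×5.2 = 2.88 → no gain ✓; to s=6.5 gives 195 − 28.1×6.5 = 12.35 → no gain ✓.
Mid-ability (own payoff 149 − 13.5×5.2 = 78.8): to s=0 gives 43 → no gain ✓; to s=6.5 gives 195 − 13.5×6.5 = 107.25 → profitable ✗.
5 of the 6 constraints hold; not an equilibrium.

5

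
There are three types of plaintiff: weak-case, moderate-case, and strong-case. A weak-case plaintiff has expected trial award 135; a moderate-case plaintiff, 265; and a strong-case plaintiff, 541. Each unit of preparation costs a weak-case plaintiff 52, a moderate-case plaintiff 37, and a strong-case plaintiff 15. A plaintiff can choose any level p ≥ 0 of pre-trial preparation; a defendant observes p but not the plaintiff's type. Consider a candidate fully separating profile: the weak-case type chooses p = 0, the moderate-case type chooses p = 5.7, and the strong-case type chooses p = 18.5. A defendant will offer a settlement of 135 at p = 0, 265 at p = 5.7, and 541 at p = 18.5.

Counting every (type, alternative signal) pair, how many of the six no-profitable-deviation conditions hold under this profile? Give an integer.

5

Moderate-case (own payoff 265 − 37×5.7 = 54.1): to p=0 gives 135 → profitable ✗; to p=18.5 gives 541 − 37×18.5 = -143.5 → no gain ✓.
Weak-case (own payoff 135): to p=5.7 gives 265 − 52×5.7 = -31.4 → no gain ✓; to p=18.5 gives 541 − 52×18.5 = -421 → no gain ✓.
Strong-case (own payoff 541 − 15×18.5 = 263.5): to p=0 gives 135 → no gain ✓; to p=5.7 gives 265 − 15×5.7 = 179.5 → no gain ✓.
5 of the 6 constraints hold; not an equilibrium.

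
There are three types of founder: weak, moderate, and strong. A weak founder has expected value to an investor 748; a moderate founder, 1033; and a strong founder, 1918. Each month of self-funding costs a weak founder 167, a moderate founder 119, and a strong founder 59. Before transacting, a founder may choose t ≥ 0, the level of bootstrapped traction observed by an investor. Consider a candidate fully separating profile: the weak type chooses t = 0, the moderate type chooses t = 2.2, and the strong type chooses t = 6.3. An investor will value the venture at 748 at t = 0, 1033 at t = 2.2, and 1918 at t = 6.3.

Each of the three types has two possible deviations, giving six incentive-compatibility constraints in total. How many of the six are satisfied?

4

Weak (own payoff 748): to t=2.2 gives 1033 − 167×2.2 = 665.6 → no gain ✓; to t=6.3 gives 1918 − 167×6.3 = 865.9 → profitable ✗.
Strong (own payoff 1918 − 59×6.3 = 1546.3): to t=0 gives 748 → no gain ✓; to t=2.2 gives 1033 − 59×2.2 = 903.2 → no gain ✓.
Moderate (own payoff 1033 − 119×2.2 = 771.2): to t=0 gives 748 → no gain ✓; to t=6.3 gives 1918 − 119×6.3 = 1168.3 → profitable ✗.
4 of the 6 constraints hold; not an equilibrium.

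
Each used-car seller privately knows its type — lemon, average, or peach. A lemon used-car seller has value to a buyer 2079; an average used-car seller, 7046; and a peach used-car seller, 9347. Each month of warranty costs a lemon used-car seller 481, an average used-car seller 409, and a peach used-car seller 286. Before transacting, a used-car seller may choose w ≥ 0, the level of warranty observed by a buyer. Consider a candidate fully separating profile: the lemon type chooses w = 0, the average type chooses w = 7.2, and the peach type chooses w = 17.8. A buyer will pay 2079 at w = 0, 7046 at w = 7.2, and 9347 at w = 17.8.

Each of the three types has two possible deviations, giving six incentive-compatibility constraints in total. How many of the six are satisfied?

4

Lemon (own payoff 2079): to w=7.2 gives 7046 − 481×7.2 = 3582.8 → profitable ✗; to w=17.8 gives 9347 − 481×17.8 = 785.2 → no gain ✓.
Peach (own payoff 9347 − 286×17.8 = 4256.2): to w=0 gives 2079 → no gain ✓; to w=7.2 gives 7046 − 286×7.2 = 4986.8 → profitable ✗.
Average (own payoff 7046 − 409×7.2 = 4101.2): to w=0 gives 2079 → no gain ✓; to w=17.8 gives 9347 − 409×17.8 = 2066.8 → no gain ✓.
4 of the 6 constraints hold; not an equilibrium.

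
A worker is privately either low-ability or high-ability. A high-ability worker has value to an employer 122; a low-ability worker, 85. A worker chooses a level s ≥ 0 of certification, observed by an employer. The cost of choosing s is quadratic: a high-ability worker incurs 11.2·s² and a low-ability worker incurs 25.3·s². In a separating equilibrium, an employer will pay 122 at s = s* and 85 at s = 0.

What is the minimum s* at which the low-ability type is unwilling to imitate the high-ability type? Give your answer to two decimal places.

1.21

The low-ability type at s = 0 receives 85; imitating at s* yields 122 − 25.3·s*².
Indifference: 85 = 122 − 25.3·s*², so s*² = (122 − 85) / 25.3 ≈ 1.4625.
s* = √1.4625 ≈ 1.21.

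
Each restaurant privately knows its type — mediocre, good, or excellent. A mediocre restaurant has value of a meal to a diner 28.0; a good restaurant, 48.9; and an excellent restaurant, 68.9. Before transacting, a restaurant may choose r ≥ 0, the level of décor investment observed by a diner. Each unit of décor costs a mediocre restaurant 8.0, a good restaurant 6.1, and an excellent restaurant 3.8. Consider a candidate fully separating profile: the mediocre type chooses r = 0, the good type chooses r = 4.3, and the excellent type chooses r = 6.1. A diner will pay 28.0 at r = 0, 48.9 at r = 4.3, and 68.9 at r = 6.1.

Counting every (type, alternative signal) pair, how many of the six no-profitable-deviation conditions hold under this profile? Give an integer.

Good (own payoff 48.9 − 6.1×4.3 = 22.67): to r=0 gives 28.0 → profitable ✗; to r=6.1 gives 68.9 − 6.1×6.1 = 31.69 → profitable ✗.
Excellent (own payoff 68.9 − 3.8×6.1 = 45.72): to r=0 gives 28.0 → no gain ✓; to r=4.3 gives 48.9 − 3.8×4.3 = 32.56 → no gain ✓.
Mediocre (own payoff 28.0): to r=4.3 gives 48.9 − 8.0×4.3 = 14.5 → no gain ✓; to r=6.1 gives 68.9 − 8.0×6.1 = 20.1 → no gain ✓.
4 of the 6 constraints hold; not an equilibrium.

4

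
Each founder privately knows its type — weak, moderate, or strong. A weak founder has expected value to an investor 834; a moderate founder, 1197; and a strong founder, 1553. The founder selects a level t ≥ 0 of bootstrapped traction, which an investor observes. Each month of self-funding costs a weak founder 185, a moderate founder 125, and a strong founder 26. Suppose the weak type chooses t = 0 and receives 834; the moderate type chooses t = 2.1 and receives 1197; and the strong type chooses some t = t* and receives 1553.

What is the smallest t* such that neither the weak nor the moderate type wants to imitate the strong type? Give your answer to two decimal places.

4.95

Moderate type (on-path payoff 1197 − 125×2.1 = 934.5) won't mimic when 934.5 ≥ 1553 − 125·t*, i.e. t* ≥ 4.95.
Weak type (on-path payoff 834) won't mimic when 834 ≥ 1553 − 185·t*, i.e. t* ≥ 3.89.
Both must hold, so t* = max(3.89, 4.95) = 4.95. The moderate type's constraint binds.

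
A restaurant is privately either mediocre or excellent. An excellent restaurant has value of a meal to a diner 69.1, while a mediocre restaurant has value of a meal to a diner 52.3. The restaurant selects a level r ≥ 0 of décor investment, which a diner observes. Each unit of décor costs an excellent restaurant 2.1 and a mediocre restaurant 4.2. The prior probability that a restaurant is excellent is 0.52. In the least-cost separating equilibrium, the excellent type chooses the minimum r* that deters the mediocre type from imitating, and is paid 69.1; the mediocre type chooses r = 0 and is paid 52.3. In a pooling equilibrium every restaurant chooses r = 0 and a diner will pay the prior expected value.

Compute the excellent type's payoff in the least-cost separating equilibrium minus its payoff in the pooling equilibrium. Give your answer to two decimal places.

Least-cost separating signal: r* solves 52.3 = 69.1 − 4.2·r*, so r* = (69.1 − 52.3)/4.2 = 4.
Excellent type's separating payoff: 69.1 − 2.1 × r* = 69.1 − 2.1 × (69.1 − 52.3)/4.2 = 69.1 − 35.28/4.2 = 60.7.
Pooling payoff: 0.52 × 69.1 + 0.48 × 52.3 = 61.036.
Difference: 60.7 − 61.036 = -0.336, i.e. -0.34 to two decimal places.
The excellent type would prefer the pooling outcome.

-0.34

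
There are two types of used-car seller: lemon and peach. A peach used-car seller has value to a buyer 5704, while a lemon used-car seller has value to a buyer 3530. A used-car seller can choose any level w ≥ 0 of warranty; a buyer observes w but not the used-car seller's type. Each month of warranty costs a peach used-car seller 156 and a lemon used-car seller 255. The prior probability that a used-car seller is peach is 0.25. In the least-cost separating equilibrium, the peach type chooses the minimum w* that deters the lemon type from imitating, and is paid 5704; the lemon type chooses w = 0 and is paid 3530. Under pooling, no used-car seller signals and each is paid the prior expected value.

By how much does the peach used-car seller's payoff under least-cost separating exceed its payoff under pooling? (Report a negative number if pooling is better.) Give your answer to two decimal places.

Least-cost separating signal: w* solves 3530 = 5704 − 255·w*, so w* = (5704 − 3530)/255 ≈ 8.5255.
Peach type's separating payoff: 5704 − 156 × w* = 5704 − 156 × (5704 − 3530)/255 = 5704 − 339144/255 ≈ 4374.0235.
Pooling payoff: 0.25 × 5704 + 0.75 × 3530 = 4073.5.
Difference: 4374.0235 − 4073.5 = 300.5235, i.e. 300.52 to two decimal places.
The peach type prefers to separate.

300.52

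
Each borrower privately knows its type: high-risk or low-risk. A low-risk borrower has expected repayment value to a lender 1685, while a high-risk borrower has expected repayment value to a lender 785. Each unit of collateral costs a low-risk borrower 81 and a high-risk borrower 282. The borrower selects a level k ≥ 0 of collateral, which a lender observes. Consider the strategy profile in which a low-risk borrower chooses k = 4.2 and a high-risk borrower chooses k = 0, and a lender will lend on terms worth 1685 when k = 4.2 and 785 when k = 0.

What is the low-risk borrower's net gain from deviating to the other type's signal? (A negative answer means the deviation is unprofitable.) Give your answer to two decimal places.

Playing k = 4.2 the low-risk borrower receives 1685 − 81 × 4.2 = 1344.8.
Deviating to k = 0 yields 785 instead.
Gain from deviating: 785 − 1344.8 = -559.80.
The gain is negative, so the low-risk type's incentive-compatibility constraint is satisfied.

-559.80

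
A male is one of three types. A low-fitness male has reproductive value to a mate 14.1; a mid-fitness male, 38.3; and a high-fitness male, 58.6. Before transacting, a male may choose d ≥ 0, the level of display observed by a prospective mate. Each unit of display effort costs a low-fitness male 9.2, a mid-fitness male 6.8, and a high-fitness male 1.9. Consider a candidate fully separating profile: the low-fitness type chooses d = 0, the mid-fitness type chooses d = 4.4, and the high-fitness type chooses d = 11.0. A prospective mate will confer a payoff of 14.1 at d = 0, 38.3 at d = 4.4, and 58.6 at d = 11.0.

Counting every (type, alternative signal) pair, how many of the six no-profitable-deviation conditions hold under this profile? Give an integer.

5

Low-fitness (own payoff 14.1): to d=4.4 gives 38.3 − 9.2×4.4 = -2.18 → no gain ✓; to d=11.0 gives 58.6 − 9.2×11.0 = -42.6 → no gain ✓.
Mid-fitness (own payoff 38.3 − 6.8×4.4 = 8.38): to d=0 gives 14.1 → profitable ✗; to d=11.0 gives 58.6 − 6.8×11.0 = -16.2 → no gain ✓.
High-fitness (own payoff 58.6 − 1.9×11.0 = 37.7): to d=0 gives 14.1 → no gain ✓; to d=4.4 gives 38.3 − 1.9×4.4 = 29.94 → no gain ✓.
5 of the 6 constraints hold; not an equilibrium.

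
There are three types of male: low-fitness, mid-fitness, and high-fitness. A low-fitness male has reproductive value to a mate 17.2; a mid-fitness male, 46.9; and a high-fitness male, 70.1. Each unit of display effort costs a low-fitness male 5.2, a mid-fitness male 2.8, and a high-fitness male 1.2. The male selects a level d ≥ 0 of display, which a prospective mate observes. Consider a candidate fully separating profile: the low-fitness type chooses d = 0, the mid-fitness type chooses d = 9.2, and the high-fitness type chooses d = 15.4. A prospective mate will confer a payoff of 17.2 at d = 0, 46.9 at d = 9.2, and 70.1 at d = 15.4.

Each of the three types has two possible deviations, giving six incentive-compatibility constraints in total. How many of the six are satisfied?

High-fitness (own payoff 70.1 − 1.2×15.4 = 51.62): to d=0 gives 17.2 → no gain ✓; to d=9.2 gives 46.9 − 1.2×9.2 = 35.86 → no gain ✓.
Mid-fitness (own payoff 46.9 − 2.8×9.2 = 21.14): to d=0 gives 17.2 → no gain ✓; to d=15.4 gives 70.1 − 2.8×15.4 = 26.98 → profitable ✗.
Low-fitness (own payoff 17.2): to d=9.2 gives 46.9 − 5.2×9.2 = -0.94 → no gain ✓; to d=15.4 gives 70.1 − 5.2×15.4 = -9.98 → no gain ✓.
5 of the 6 constraints hold; not an equilibrium.

5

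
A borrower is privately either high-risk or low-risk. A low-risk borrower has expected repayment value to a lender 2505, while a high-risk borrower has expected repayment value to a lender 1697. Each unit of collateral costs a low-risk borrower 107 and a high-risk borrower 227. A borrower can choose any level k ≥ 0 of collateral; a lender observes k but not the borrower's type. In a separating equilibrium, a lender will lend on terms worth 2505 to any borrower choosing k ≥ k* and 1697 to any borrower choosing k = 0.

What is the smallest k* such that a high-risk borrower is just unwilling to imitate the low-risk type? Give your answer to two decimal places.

A high-risk borrower choosing k = 0 receives 1697.
Imitating at k* instead would pay 2505 at cost 227·k*, netting 2505 − 227·k*.
Indifference: 1697 = 2505 − 227·k*, so k* = (2505 − 1697) / 227 ≈ 3.56.
At k* the high-risk type's incentive constraint just binds; the low-risk type strictly prefers k* since its per-unit cost is lower.

3.56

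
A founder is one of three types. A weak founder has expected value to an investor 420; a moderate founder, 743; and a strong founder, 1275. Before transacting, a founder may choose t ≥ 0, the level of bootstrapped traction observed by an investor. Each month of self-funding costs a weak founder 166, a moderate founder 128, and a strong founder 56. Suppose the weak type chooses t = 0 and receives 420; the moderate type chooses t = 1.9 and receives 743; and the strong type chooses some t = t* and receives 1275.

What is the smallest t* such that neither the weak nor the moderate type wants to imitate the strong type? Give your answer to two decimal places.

Moderate type (on-path payoff 743 − 128×1.9 = 499.8) won't mimic when 499.8 ≥ 1275 − 128·t*, i.e. t* ≥ 6.06.
Weak type (on-path payoff 420) won't mimic when 420 ≥ 1275 − 166·t*, i.e. t* ≥ 5.15.
Both must hold, so t* = max(5.15, 6.06) = 6.06. The moderate type's constraint binds.

6.06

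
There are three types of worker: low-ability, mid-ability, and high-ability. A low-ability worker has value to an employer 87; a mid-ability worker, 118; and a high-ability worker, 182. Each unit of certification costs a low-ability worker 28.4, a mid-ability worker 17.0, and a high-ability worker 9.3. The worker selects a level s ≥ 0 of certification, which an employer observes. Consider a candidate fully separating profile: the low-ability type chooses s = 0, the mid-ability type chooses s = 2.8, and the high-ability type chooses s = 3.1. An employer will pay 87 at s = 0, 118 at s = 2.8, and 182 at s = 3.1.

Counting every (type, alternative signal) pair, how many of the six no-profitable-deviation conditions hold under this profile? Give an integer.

3

High-ability (own payoff 182 − 9.3×3.1 = 153.17): to s=0 gives 87 → no gain ✓; to s=2.8 gives 118 − 9.3×2.8 = 91.96 → no gain ✓.
Mid-ability (own payoff 118 − 17.0×2.8 = 70.4): to s=0 gives 87 → profitable ✗; to s=3.1 gives 182 − 17.0×3.1 = 129.3 → profitable ✗.
Low-ability (own payoff 87): to s=2.8 gives 118 − 28.4×2.8 = 38.48 → no gain ✓; to s=3.1 gives 182 − 28.4×3.1 = 93.96 → profitable ✗.
3 of the 6 constraints hold; not an equilibrium.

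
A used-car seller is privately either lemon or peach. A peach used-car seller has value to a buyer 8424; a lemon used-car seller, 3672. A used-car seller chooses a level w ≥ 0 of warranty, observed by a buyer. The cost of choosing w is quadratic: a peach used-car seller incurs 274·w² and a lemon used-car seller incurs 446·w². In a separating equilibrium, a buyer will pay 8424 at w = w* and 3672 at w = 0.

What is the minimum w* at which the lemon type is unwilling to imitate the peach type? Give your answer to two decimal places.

3.26

The lemon type at w = 0 receives 3672; imitating at w* yields 8424 − 446·w*².
Indifference: 3672 = 8424 − 446·w*², so w*² = (8424 − 3672) / 446 ≈ 10.6547.
w* = √10.6547 ≈ 3.26.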